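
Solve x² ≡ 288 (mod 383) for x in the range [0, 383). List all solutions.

112, 271

Since 383 ≡ 3 (mod 4), a square root of 288 is 288^((383+1)/4) = 288^96 mod 383.
Repeated squaring: 288^2≡216, 288^4≡313, 288^8≡304, 288^16≡113, 288^32≡130, 288^64≡48 (mod 383).
288^96 = 288^(64+32) ≡ 112 (mod 383).
Check: 112² = 12544 ≡ 288 (mod 383). The two roots are 112 and 271.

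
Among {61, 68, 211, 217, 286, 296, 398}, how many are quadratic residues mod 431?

2

(61/431) = +1 → QR.
(68/431) = -1 → non-residue.
(211/431) = -1 → non-residue.
(217/431) = +1 → QR.
(286/431) = -1 → non-residue.
(296/431) = -1 → non-residue.
(398/431) = -1 → non-residue.
Total quadratic residues among the 7: 2.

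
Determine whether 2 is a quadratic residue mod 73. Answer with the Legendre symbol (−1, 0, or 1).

1

Pull out 2: since 73 ≡ 1 (mod 8), (2/73) = +1.
Reached (1/73) = 1. Collecting the sign flips along the way, the symbol is +1.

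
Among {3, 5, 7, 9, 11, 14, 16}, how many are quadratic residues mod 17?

(3/17) = -1 → non-residue.
(5/17) = -1 → non-residue.
(7/17) = -1 → non-residue.
(9/17) = +1 → QR.
(11/17) = -1 → non-residue.
(14/17) = -1 → non-residue.
(16/17) = +1 → QR.
Total quadratic residues among the 7: 2.

2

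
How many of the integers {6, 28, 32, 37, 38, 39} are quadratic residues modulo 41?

(6/41) = -1 → non-residue.
(28/41) = -1 → non-residue.
(32/41) = +1 → QR.
(37/41) = +1 → QR.
(38/41) = -1 → non-residue.
(39/41) = +1 → QR.
Total quadratic residues among the 6: 3.

3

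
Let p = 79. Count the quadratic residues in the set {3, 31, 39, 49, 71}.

(3/79) = -1 → non-residue.
(31/79) = +1 → QR.
(39/79) = -1 → non-residue.
(49/79) = +1 → QR.
(71/79) = -1 → non-residue.
Total quadratic residues among the 5: 2.

2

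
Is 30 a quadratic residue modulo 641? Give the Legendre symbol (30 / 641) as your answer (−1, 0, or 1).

Pull out 2: since 641 ≡ 1 (mod 8), (2/641) = +1.
Reciprocity: 15 ≡ 3 and 641 ≡ 1 (mod 4), so (15/641) = +(641/15).
Reduce top mod 15: now compute (11/15).
Reciprocity: 11 ≡ 3 and 15 ≡ 3 (mod 4), so (11/15) = −(15/11).
Reduce top mod 11: now compute (4/11).
Pull out 2^2: since 11 ≡ 3 (mod 8), (2/11) = -1, so (2/11)^2 = +1.
Reached (1/11) = 1. Collecting the sign flips along the way, the symbol is -1.

-1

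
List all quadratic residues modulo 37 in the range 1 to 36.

Square k = 1,…,18 (k and 37−k give the same square):
1²=1, 2²=4, 3²=9, 4²=16, 5²=25, 6²=36, 7²≡12, 8²≡27, 9²≡7, 10²≡26, 11²≡10, 12²≡33, 13²≡21, 14²≡11, 15²≡3, 16²≡34, 17²≡30, 18²≡28 (mod 37).
So the quadratic residues mod 37 are {1, 3, 4, 7, 9, 10, 11, 12, 16, 21, 25, 26, 27, 28, 30, 33, 34, 36}.

1 3 4 7 9 10 11 12 16 21 25 26 27 28 30 33 34 36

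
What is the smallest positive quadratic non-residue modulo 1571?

2

(2/1571) = −1, so 2 is the smallest positive non-residue mod 1571.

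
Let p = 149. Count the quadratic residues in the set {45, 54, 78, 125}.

(45/149) = +1 → QR.
(54/149) = +1 → QR.
(78/149) = -1 → non-residue.
(125/149) = +1 → QR.
Total quadratic residues among the 4: 3.

3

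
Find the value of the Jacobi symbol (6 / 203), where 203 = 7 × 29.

Pull out 2: since 203 ≡ 3 (mod 8), (2/203) = -1.
Reciprocity: 3 ≡ 3 and 203 ≡ 3 (mod 4), so (3/203) = −(203/3).
Reduce top mod 3: now compute (2/3).
Pull out 2: since 3 ≡ 3 (mod 8), (2/3) = -1.
Reached (1/3) = 1. Collecting the sign flips along the way, the symbol is -1.

-1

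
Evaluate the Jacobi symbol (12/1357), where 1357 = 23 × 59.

1

Pull out 2^2: since 1357 ≡ 5 (mod 8), (2/1357) = -1, so (2/1357)^2 = +1.
Reciprocity: 3 ≡ 3 and 1357 ≡ 1 (mod 4), so (3/1357) = +(1357/3).
Reduce top mod 3: now compute (1/3).
Reached (1/3) = 1. Collecting the sign flips along the way, the symbol is +1.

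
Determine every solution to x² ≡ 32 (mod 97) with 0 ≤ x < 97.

41, 56

97 ≡ 1 (mod 4), so we find a root by search.
Trying successive values, 41² = 1681 ≡ 32 (mod 97). The other root is 97 − 41 = 56.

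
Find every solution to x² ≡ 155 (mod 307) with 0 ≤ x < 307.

48, 259

Since 307 ≡ 3 (mod 4), a square root of 155 is 155^((307+1)/4) = 155^77 mod 307.
Repeated squaring: 155^2≡79, 155^4≡101, 155^8≡70, 155^16≡295, 155^32≡144, 155^64≡167 (mod 307).
155^77 = 155^(64+8+4+1) ≡ 259 (mod 307).
Check: 259² = 67081 ≡ 155 (mod 307). The two roots are 48 and 259.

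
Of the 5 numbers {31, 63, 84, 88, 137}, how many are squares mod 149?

3

(31/149) = +1 → QR.
(63/149) = +1 → QR.
(84/149) = -1 → non-residue.
(88/149) = +1 → QR.
(137/149) = -1 → non-residue.
Total quadratic residues among the 5: 3.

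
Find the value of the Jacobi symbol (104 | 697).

-1

Pull out 2^3: since 697 ≡ 1 (mod 8), (2/697) = +1, so (2/697)^3 = +1.
Reciprocity: 13 ≡ 1 and 697 ≡ 1 (mod 4), so (13/697) = +(697/13).
Reduce top mod 13: now compute (8/13).
Pull out 2^3: since 13 ≡ 5 (mod 8), (2/13) = -1, so (2/13)^3 = -1.
Reached (1/13) = 1. Collecting the sign flips along the way, the symbol is -1.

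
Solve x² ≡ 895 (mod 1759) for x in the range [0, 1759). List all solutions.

Since 1759 ≡ 3 (mod 4), a square root of 895 is 895^((1759+1)/4) = 895^440 mod 1759.
Repeated squaring: 895^2≡680, 895^4≡1542, 895^8≡1355, 895^16≡1388, 895^32≡439, 895^64≡990, 895^128≡337, 895^256≡993 (mod 1759).
895^440 = 895^(256+128+32+16+8) ≡ 1652 (mod 1759).
Check: 1652² = 2729104 ≡ 895 (mod 1759). The two roots are 107 and 1652.

107, 1652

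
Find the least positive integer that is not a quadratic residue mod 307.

2

(2/307) = −1, so 2 is the smallest positive non-residue mod 307.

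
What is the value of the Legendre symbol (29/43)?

-1

Euler's criterion: (29/43) ≡ 29^21 (mod 43).
29^2 ≡ 24 (mod 43)
29^4 ≡ 17 (mod 43)
29^8 ≡ 31 (mod 43)
29^16 ≡ 15 (mod 43)
29^21 = 29^(16+4+1) ≡ 42 (mod 43).
Result is 42 ≡ −1, so (29/43) = −1.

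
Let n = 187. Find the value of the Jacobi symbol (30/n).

-1

Pull out 2: since 187 ≡ 3 (mod 8), (2/187) = -1.
Reciprocity: 15 ≡ 3 and 187 ≡ 3 (mod 4), so (15/187) = −(187/15).
Reduce top mod 15: now compute (7/15).
Reciprocity: 7 ≡ 3 and 15 ≡ 3 (mod 4), so (7/15) = −(15/7).
Reduce top mod 7: now compute (1/7).
Reached (1/7) = 1. Collecting the sign flips along the way, the symbol is -1.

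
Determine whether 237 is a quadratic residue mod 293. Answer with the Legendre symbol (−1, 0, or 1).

1

Euler's criterion: (237/293) ≡ 237^146 (mod 293).
237^2 ≡ 206 (mod 293)
237^4 ≡ 244 (mod 293)
237^8 ≡ 57 (mod 293)
237^16 ≡ 26 (mod 293)
237^32 ≡ 90 (mod 293)
237^64 ≡ 189 (mod 293)
237^128 ≡ 268 (mod 293)
237^146 = 237^(128+16+2) ≡ 1 (mod 293).
Result is 1, so (237/293) = 1.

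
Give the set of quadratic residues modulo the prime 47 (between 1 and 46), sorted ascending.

1 2 3 4 6 7 8 9 12 14 16 17 18 21 24 25 27 28 32 34 36 37 42

Square k = 1,…,23 (k and 47−k give the same square):
1²=1, 2²=4, 3²=9, 4²=16, 5²=25, 6²=36, 7²≡2, 8²≡17, 9²≡34, 10²≡6, 11²≡27, 12²≡3, 13²≡28, 14²≡8, 15²≡37, 16²≡21, 17²≡7, 18²≡42, 19²≡32, 20²≡24, 21²≡18, 22²≡14, 23²≡12 (mod 47).
So the quadratic residues mod 47 are {1, 2, 3, 4, 6, 7, 8, 9, 12, 14, 16, 17, 18, 21, 24, 25, 27, 28, 32, 34, 36, 37, 42}.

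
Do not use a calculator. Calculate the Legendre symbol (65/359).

-1

Euler's criterion: (65/359) ≡ 65^179 (mod 359).
65^2 ≡ 276 (mod 359)
65^4 ≡ 68 (mod 359)
65^8 ≡ 316 (mod 359)
65^16 ≡ 54 (mod 359)
65^32 ≡ 44 (mod 359)
65^64 ≡ 141 (mod 359)
65^128 ≡ 136 (mod 359)
65^179 = 65^(128+32+16+2+1) ≡ 358 (mod 359).
Result is 358 ≡ −1, so (65/359) = −1.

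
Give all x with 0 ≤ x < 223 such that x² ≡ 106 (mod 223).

38, 185

Since 223 ≡ 3 (mod 4), a square root of 106 is 106^((223+1)/4) = 106^56 mod 223.
Repeated squaring: 106^2≡86, 106^4≡37, 106^8≡31, 106^16≡69, 106^32≡78 (mod 223).
106^56 = 106^(32+16+8) ≡ 38 (mod 223).
Check: 38² = 1444 ≡ 106 (mod 223). The two roots are 38 and 185.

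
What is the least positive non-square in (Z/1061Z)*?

(2/1061) = −1, so 2 is the smallest positive non-residue mod 1061.

2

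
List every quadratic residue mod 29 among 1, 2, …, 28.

Square k = 1,…,14 (k and 29−k give the same square):
1²=1, 2²=4, 3²=9, 4²=16, 5²=25, 6²≡7, 7²≡20, 8²≡6, 9²≡23, 10²≡13, 11²≡5, 12²≡28, 13²≡24, 14²≡22 (mod 29).
So the quadratic residues mod 29 are {1, 4, 5, 6, 7, 9, 13, 16, 20, 22, 23, 24, 25, 28}.

1, 4, 5, 6, 7, 9, 13, 16, 20, 22, 23, 24, 25, 28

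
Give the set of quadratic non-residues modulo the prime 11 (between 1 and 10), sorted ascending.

Square k = 1,…,5 (k and 11−k give the same square):
1²=1, 2²=4, 3²=9, 4²≡5, 5²≡3 (mod 11).
The residues are {1, 3, 4, 5, 9}; the non-residues are the remaining 5 nonzero classes.

2,6,7,8,10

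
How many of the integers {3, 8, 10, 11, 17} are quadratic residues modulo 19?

2

(3/19) = -1 → non-residue.
(8/19) = -1 → non-residue.
(10/19) = -1 → non-residue.
(11/19) = +1 → QR.
(17/19) = +1 → QR.
Total quadratic residues among the 5: 2.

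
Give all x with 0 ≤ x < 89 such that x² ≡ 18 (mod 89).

89 ≡ 1 (mod 4), so we find a root by search.
Trying successive values, 14² = 196 ≡ 18 (mod 89). The other root is 89 − 14 = 75.

14, 75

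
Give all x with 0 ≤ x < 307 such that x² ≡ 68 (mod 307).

Since 307 ≡ 3 (mod 4), a square root of 68 is 68^((307+1)/4) = 68^77 mod 307.
Repeated squaring: 68^2≡19, 68^4≡54, 68^8≡153, 68^16≡77, 68^32≡96, 68^64≡6 (mod 307).
68^77 = 68^(64+8+4+1) ≡ 36 (mod 307).
Check: 36² = 1296 ≡ 68 (mod 307). The two roots are 36 and 271.

36, 271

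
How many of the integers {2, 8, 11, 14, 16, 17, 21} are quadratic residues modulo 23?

3

(2/23) = +1 → QR.
(8/23) = +1 → QR.
(11/23) = -1 → non-residue.
(14/23) = -1 → non-residue.
(16/23) = +1 → QR.
(17/23) = -1 → non-residue.
(21/23) = -1 → non-residue.
Total quadratic residues among the 7: 3.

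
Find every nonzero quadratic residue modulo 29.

1,4,5,6,7,9,13,16,20,22,23,24,25,28

Square k = 1,…,14 (k and 29−k give the same square):
1²=1, 2²=4, 3²=9, 4²=16, 5²=25, 6²≡7, 7²≡20, 8²≡6, 9²≡23, 10²≡13, 11²≡5, 12²≡28, 13²≡24, 14²≡22 (mod 29).
So the quadratic residues mod 29 are {1, 4, 5, 6, 7, 9, 13, 16, 20, 22, 23, 24, 25, 28}.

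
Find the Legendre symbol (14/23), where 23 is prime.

Pull out 2: since 23 ≡ 7 (mod 8), (2/23) = +1.
Reciprocity: 7 ≡ 3 and 23 ≡ 3 (mod 4), so (7/23) = −(23/7).
Reduce top mod 7: now compute (2/7).
Pull out 2: since 7 ≡ 7 (mod 8), (2/7) = +1.
Reached (1/7) = 1. Collecting the sign flips along the way, the symbol is -1.

-1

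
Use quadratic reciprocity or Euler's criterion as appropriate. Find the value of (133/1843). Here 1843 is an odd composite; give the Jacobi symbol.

Reciprocity: 133 ≡ 1 and 1843 ≡ 3 (mod 4), so (133/1843) = +(1843/133).
Reduce top mod 133: now compute (114/133).
Pull out 2: since 133 ≡ 5 (mod 8), (2/133) = -1.
Reciprocity: 57 ≡ 1 and 133 ≡ 1 (mod 4), so (57/133) = +(133/57).
Reduce top mod 57: now compute (19/57).
Reciprocity: 19 ≡ 3 and 57 ≡ 1 (mod 4), so (19/57) = +(57/19).
Reduce top mod 19: now compute (0/19).
Top reduces to 0: gcd > 1, so the symbol is 0.

0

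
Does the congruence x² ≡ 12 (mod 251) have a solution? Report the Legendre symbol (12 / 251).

1

Pull out 2^2: since 251 ≡ 3 (mod 8), (2/251) = -1, so (2/251)^2 = +1.
Reciprocity: 3 ≡ 3 and 251 ≡ 3 (mod 4), so (3/251) = −(251/3).
Reduce top mod 3: now compute (2/3).
Pull out 2: since 3 ≡ 3 (mod 8), (2/3) = -1.
Reached (1/3) = 1. Collecting the sign flips along the way, the symbol is +1.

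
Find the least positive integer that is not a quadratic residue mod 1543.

(2/1543) = +1, so 2 is a residue.
(3/1543) = −1, so 3 is the smallest positive non-residue mod 1543.

3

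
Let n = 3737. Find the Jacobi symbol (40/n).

Pull out 2^3: since 3737 ≡ 1 (mod 8), (2/3737) = +1, so (2/3737)^3 = +1.
Reciprocity: 5 ≡ 1 and 3737 ≡ 1 (mod 4), so (5/3737) = +(3737/5).
Reduce top mod 5: now compute (2/5).
Pull out 2: since 5 ≡ 5 (mod 8), (2/5) = -1.
Reached (1/5) = 1. Collecting the sign flips along the way, the symbol is -1.

-1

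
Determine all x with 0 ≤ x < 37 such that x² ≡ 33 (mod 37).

12, 25

37 ≡ 1 (mod 4), so we find a root by search.
Trying successive values, 12² = 144 ≡ 33 (mod 37). The other root is 37 − 12 = 25.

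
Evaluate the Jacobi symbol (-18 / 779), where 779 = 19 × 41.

1

First reduce: -18 ≡ 761 (mod 779).
Reciprocity: 761 ≡ 1 and 779 ≡ 3 (mod 4), so (761/779) = +(779/761).
Reduce top mod 761: now compute (18/761).
Pull out 2: since 761 ≡ 1 (mod 8), (2/761) = +1.
Reciprocity: 9 ≡ 1 and 761 ≡ 1 (mod 4), so (9/761) = +(761/9).
Reduce top mod 9: now compute (5/9).
Reciprocity: 5 ≡ 1 and 9 ≡ 1 (mod 4), so (5/9) = +(9/5).
Reduce top mod 5: now compute (4/5).
Pull out 2^2: since 5 ≡ 5 (mod 8), (2/5) = -1, so (2/5)^2 = +1.
Reached (1/5) = 1. Collecting the sign flips along the way, the symbol is +1.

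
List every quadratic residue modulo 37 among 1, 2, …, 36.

Square k = 1,…,18 (k and 37−k give the same square):
1²=1, 2²=4, 3²=9, 4²=16, 5²=25, 6²=36, 7²≡12, 8²≡27, 9²≡7, 10²≡26, 11²≡10, 12²≡33, 13²≡21, 14²≡11, 15²≡3, 16²≡34, 17²≡30, 18²≡28 (mod 37).
So the quadratic residues mod 37 are {1, 3, 4, 7, 9, 10, 11, 12, 16, 21, 25, 26, 27, 28, 30, 33, 34, 36}.

1 3 4 7 9 10 11 12 16 21 25 26 27 28 30 33 34 36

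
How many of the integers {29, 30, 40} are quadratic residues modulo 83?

3

(29/83) = +1 → QR.
(30/83) = +1 → QR.
(40/83) = +1 → QR.
Total quadratic residues among the 3: 3.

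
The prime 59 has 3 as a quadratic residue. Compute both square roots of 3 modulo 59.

11, 48

Since 59 ≡ 3 (mod 4), a square root of 3 is 3^((59+1)/4) = 3^15 mod 59.
Repeated squaring: 3^2≡9, 3^4≡22, 3^8≡12 (mod 59).
3^15 = 3^(8+4+2+1) ≡ 48 (mod 59).
Check: 48² = 2304 ≡ 3 (mod 59). The two roots are 11 and 48.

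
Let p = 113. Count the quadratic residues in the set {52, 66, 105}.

2

(52/113) = +1 → QR.
(66/113) = -1 → non-residue.
(105/113) = +1 → QR.
Total quadratic residues among the 3: 2.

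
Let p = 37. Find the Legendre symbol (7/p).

Reciprocity: 7 ≡ 3 and 37 ≡ 1 (mod 4), so (7/37) = +(37/7).
Reduce top mod 7: now compute (2/7).
Pull out 2: since 7 ≡ 7 (mod 8), (2/7) = +1.
Reached (1/7) = 1. Collecting the sign flips along the way, the symbol is +1.

1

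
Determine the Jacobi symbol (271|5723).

-1

Reciprocity: 271 ≡ 3 and 5723 ≡ 3 (mod 4), so (271/5723) = −(5723/271).
Reduce top mod 271: now compute (32/271).
Pull out 2^5: since 271 ≡ 7 (mod 8), (2/271) = +1, so (2/271)^5 = +1.
Reached (1/271) = 1. Collecting the sign flips along the way, the symbol is -1.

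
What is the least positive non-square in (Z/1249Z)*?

7

(2/1249) = +1, so 2 is a residue.
(3/1249) = +1, so 3 is a residue.
(4/1249) = +1, so 4 is a residue.
(5/1249) = +1, so 5 is a residue.
(6/1249) = +1, so 6 is a residue.
(7/1249) = −1, so 7 is the smallest positive non-residue mod 1249.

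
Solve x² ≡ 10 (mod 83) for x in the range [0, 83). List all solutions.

33, 50

Since 83 ≡ 3 (mod 4), a square root of 10 is 10^((83+1)/4) = 10^21 mod 83.
Repeated squaring: 10^2≡17, 10^4≡40, 10^8≡23, 10^16≡31 (mod 83).
10^21 = 10^(16+4+1) ≡ 33 (mod 83).
Check: 33² = 1089 ≡ 10 (mod 83). The two roots are 33 and 50.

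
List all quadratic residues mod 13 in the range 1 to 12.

1,3,4,9,10,12

Square k = 1,…,6 (k and 13−k give the same square):
1²=1, 2²=4, 3²=9, 4²≡3, 5²≡12, 6²≡10 (mod 13).
So the quadratic residues mod 13 are {1, 3, 4, 9, 10, 12}.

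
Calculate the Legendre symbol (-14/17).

Euler's criterion: (-14/17) ≡ 3^8 (mod 17).
3^2 ≡ 9 (mod 17)
3^4 ≡ 13 (mod 17)
3^8 ≡ 16 (mod 17)
3^8 = 3^(8) ≡ 16 (mod 17).
Result is 16 ≡ −1, so (-14/17) = −1.

-1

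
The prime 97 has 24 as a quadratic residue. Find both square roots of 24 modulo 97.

97 ≡ 1 (mod 4), so we find a root by search.
Trying successive values, 11² = 121 ≡ 24 (mod 97). The other root is 97 − 11 = 86.

11, 86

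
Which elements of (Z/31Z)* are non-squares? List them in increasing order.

Square k = 1,…,15 (k and 31−k give the same square):
1²=1, 2²=4, 3²=9, 4²=16, 5²=25, 6²≡5, 7²≡18, 8²≡2, 9²≡19, 10²≡7, 11²≡28, 12²≡20, 13²≡14, 14²≡10, 15²≡8 (mod 31).
The residues are {1, 2, 4, 5, 7, 8, 9, 10, 14, 16, 18, 19, 20, 25, 28}; the non-residues are the remaining 15 nonzero classes.

3,6,11,12,13,15,17,21,22,23,24,26,27,29,30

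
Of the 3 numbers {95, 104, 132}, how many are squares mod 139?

0

(95/139) = -1 → non-residue.
(104/139) = -1 → non-residue.
(132/139) = -1 → non-residue.
Total quadratic residues among the 3: 0.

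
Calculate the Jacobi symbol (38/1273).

0

Pull out 2: since 1273 ≡ 1 (mod 8), (2/1273) = +1.
Reciprocity: 19 ≡ 3 and 1273 ≡ 1 (mod 4), so (19/1273) = +(1273/19).
Reduce top mod 19: now compute (0/19).
Top reduces to 0: gcd > 1, so the symbol is 0.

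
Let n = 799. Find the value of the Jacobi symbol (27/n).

Reciprocity: 27 ≡ 3 and 799 ≡ 3 (mod 4), so (27/799) = −(799/27).
Reduce top mod 27: now compute (16/27).
Pull out 2^4: since 27 ≡ 3 (mod 8), (2/27) = -1, so (2/27)^4 = +1.
Reached (1/27) = 1. Collecting the sign flips along the way, the symbol is -1.

-1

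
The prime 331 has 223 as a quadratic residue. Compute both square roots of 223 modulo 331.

Since 331 ≡ 3 (mod 4), a square root of 223 is 223^((331+1)/4) = 223^83 mod 331.
Repeated squaring: 223^2≡79, 223^4≡283, 223^8≡318, 223^16≡169, 223^32≡95, 223^64≡88 (mod 331).
223^83 = 223^(64+16+2+1) ≡ 284 (mod 331).
Check: 284² = 80656 ≡ 223 (mod 331). The two roots are 47 and 284.

47, 284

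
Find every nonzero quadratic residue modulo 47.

1, 2, 3, 4, 6, 7, 8, 9, 12, 14, 16, 17, 18, 21, 24, 25, 27, 28, 32, 34, 36, 37, 42

Square k = 1,…,23 (k and 47−k give the same square):
1²=1, 2²=4, 3²=9, 4²=16, 5²=25, 6²=36, 7²≡2, 8²≡17, 9²≡34, 10²≡6, 11²≡27, 12²≡3, 13²≡28, 14²≡8, 15²≡37, 16²≡21, 17²≡7, 18²≡42, 19²≡32, 20²≡24, 21²≡18, 22²≡14, 23²≡12 (mod 47).
So the quadratic residues mod 47 are {1, 2, 3, 4, 6, 7, 8, 9, 12, 14, 16, 17, 18, 21, 24, 25, 27, 28, 32, 34, 36, 37, 42}.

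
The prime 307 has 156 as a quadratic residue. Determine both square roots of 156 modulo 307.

69, 238

Since 307 ≡ 3 (mod 4), a square root of 156 is 156^((307+1)/4) = 156^77 mod 307.
Repeated squaring: 156^2≡83, 156^4≡135, 156^8≡112, 156^16≡264, 156^32≡7, 156^64≡49 (mod 307).
156^77 = 156^(64+8+4+1) ≡ 69 (mod 307).
Check: 69² = 4761 ≡ 156 (mod 307). The two roots are 69 and 238.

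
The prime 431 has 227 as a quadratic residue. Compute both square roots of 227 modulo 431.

Since 431 ≡ 3 (mod 4), a square root of 227 is 227^((431+1)/4) = 227^108 mod 431.
Repeated squaring: 227^2≡240, 227^4≡277, 227^8≡11, 227^16≡121, 227^32≡418, 227^64≡169 (mod 431).
227^108 = 227^(64+32+8+4) ≡ 33 (mod 431).
Check: 33² = 1089 ≡ 227 (mod 431). The two roots are 33 and 398.

33, 398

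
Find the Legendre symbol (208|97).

-1

First reduce: 208 ≡ 14 (mod 97).
Pull out 2: since 97 ≡ 1 (mod 8), (2/97) = +1.
Reciprocity: 7 ≡ 3 and 97 ≡ 1 (mod 4), so (7/97) = +(97/7).
Reduce top mod 7: now compute (6/7).
Pull out 2: since 7 ≡ 7 (mod 8), (2/7) = +1.
Reciprocity: 3 ≡ 3 and 7 ≡ 3 (mod 4), so (3/7) = −(7/3).
Reduce top mod 3: now compute (1/3).
Reached (1/3) = 1. Collecting the sign flips along the way, the symbol is -1.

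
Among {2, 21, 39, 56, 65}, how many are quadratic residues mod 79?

(2/79) = +1 → QR.
(21/79) = +1 → QR.
(39/79) = -1 → non-residue.
(56/79) = -1 → non-residue.
(65/79) = +1 → QR.
Total quadratic residues among the 5: 3.

3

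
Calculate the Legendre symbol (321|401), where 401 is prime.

Euler's criterion: (321/401) ≡ 321^200 (mod 401).
321^2 ≡ 385 (mod 401)
321^4 ≡ 256 (mod 401)
321^8 ≡ 173 (mod 401)
321^16 ≡ 255 (mod 401)
321^32 ≡ 63 (mod 401)
321^64 ≡ 360 (mod 401)
321^128 ≡ 77 (mod 401)
321^200 = 321^(128+64+8) ≡ 1 (mod 401).
Result is 1, so (321/401) = 1.

1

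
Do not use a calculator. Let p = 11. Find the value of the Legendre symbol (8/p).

-1

Pull out 2^3: since 11 ≡ 3 (mod 8), (2/11) = -1, so (2/11)^3 = -1.
Reached (1/11) = 1. Collecting the sign flips along the way, the symbol is -1.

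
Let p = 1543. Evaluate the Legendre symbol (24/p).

-1

Pull out 2^3: since 1543 ≡ 7 (mod 8), (2/1543) = +1, so (2/1543)^3 = +1.
Reciprocity: 3 ≡ 3 and 1543 ≡ 3 (mod 4), so (3/1543) = −(1543/3).
Reduce top mod 3: now compute (1/3).
Reached (1/3) = 1. Collecting the sign flips along the way, the symbol is -1.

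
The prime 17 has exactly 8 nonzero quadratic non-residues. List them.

Square k = 1,…,8 (k and 17−k give the same square):
1²=1, 2²=4, 3²=9, 4²=16, 5²≡8, 6²≡2, 7²≡15, 8²≡13 (mod 17).
The residues are {1, 2, 4, 8, 9, 13, 15, 16}; the non-residues are the remaining 8 nonzero classes.

3, 5, 6, 7, 10, 11, 12, 14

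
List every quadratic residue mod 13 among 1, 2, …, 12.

1,3,4,9,10,12

Square k = 1,…,6 (k and 13−k give the same square):
1²=1, 2²=4, 3²=9, 4²≡3, 5²≡12, 6²≡10 (mod 13).
So the quadratic residues mod 13 are {1, 3, 4, 9, 10, 12}.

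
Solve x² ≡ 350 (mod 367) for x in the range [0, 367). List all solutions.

152, 215

Since 367 ≡ 3 (mod 4), a square root of 350 is 350^((367+1)/4) = 350^92 mod 367.
Repeated squaring: 350^2≡289, 350^4≡212, 350^8≡170, 350^16≡274, 350^32≡208, 350^64≡325 (mod 367).
350^92 = 350^(64+16+8+4) ≡ 215 (mod 367).
Check: 215² = 46225 ≡ 350 (mod 367). The two roots are 152 and 215.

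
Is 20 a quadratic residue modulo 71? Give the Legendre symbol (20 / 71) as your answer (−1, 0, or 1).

Euler's criterion: (20/71) ≡ 20^35 (mod 71).
20^2 ≡ 45 (mod 71)
20^4 ≡ 37 (mod 71)
20^8 ≡ 20 (mod 71)
20^16 ≡ 45 (mod 71)
20^32 ≡ 37 (mod 71)
20^35 = 20^(32+2+1) ≡ 1 (mod 71).
Result is 1, so (20/71) = 1.

1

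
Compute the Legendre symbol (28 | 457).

Euler's criterion: (28/457) ≡ 28^228 (mod 457).
28^2 ≡ 327 (mod 457)
28^4 ≡ 448 (mod 457)
28^8 ≡ 81 (mod 457)
28^16 ≡ 163 (mod 457)
28^32 ≡ 63 (mod 457)
28^64 ≡ 313 (mod 457)
28^128 ≡ 171 (mod 457)
28^228 = 28^(128+64+32+4) ≡ 1 (mod 457).
Result is 1, so (28/457) = 1.

1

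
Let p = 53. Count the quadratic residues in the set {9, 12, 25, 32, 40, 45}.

(9/53) = +1 → QR.
(12/53) = -1 → non-residue.
(25/53) = +1 → QR.
(32/53) = -1 → non-residue.
(40/53) = +1 → QR.
(45/53) = -1 → non-residue.
Total quadratic residues among the 6: 3.

3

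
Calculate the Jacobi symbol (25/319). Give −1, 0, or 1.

1

Reciprocity: 25 ≡ 1 and 319 ≡ 3 (mod 4), so (25/319) = +(319/25).
Reduce top mod 25: now compute (19/25).
Reciprocity: 19 ≡ 3 and 25 ≡ 1 (mod 4), so (19/25) = +(25/19).
Reduce top mod 19: now compute (6/19).
Pull out 2: since 19 ≡ 3 (mod 8), (2/19) = -1.
Reciprocity: 3 ≡ 3 and 19 ≡ 3 (mod 4), so (3/19) = −(19/3).
Reduce top mod 3: now compute (1/3).
Reached (1/3) = 1. Collecting the sign flips along the way, the symbol is +1.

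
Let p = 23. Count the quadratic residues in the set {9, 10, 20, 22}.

(9/23) = +1 → QR.
(10/23) = -1 → non-residue.
(20/23) = -1 → non-residue.
(22/23) = -1 → non-residue.
Total quadratic residues among the 4: 1.

1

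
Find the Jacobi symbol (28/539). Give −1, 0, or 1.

Pull out 2^2: since 539 ≡ 3 (mod 8), (2/539) = -1, so (2/539)^2 = +1.
Reciprocity: 7 ≡ 3 and 539 ≡ 3 (mod 4), so (7/539) = −(539/7).
Reduce top mod 7: now compute (0/7).
Top reduces to 0: gcd > 1, so the symbol is 0.

0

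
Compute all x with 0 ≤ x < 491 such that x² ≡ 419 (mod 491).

Since 491 ≡ 3 (mod 4), a square root of 419 is 419^((491+1)/4) = 419^123 mod 491.
Repeated squaring: 419^2≡274, 419^4≡444, 419^8≡245, 419^16≡123, 419^32≡399, 419^64≡117 (mod 491).
419^123 = 419^(64+32+16+8+2+1) ≡ 418 (mod 491).
Check: 418² = 174724 ≡ 419 (mod 491). The two roots are 73 and 418.

73, 418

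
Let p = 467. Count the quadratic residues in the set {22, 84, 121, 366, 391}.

(22/467) = +1 → QR.
(84/467) = +1 → QR.
(121/467) = +1 → QR.
(366/467) = +1 → QR.
(391/467) = +1 → QR.
Total quadratic residues among the 5: 5.

5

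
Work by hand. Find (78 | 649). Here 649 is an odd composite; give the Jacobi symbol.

Pull out 2: since 649 ≡ 1 (mod 8), (2/649) = +1.
Reciprocity: 39 ≡ 3 and 649 ≡ 1 (mod 4), so (39/649) = +(649/39).
Reduce top mod 39: now compute (25/39).
Reciprocity: 25 ≡ 1 and 39 ≡ 3 (mod 4), so (25/39) = +(39/25).
Reduce top mod 25: now compute (14/25).
Pull out 2: since 25 ≡ 1 (mod 8), (2/25) = +1.
Reciprocity: 7 ≡ 3 and 25 ≡ 1 (mod 4), so (7/25) = +(25/7).
Reduce top mod 7: now compute (4/7).
Pull out 2^2: since 7 ≡ 7 (mod 8), (2/7) = +1, so (2/7)^2 = +1.
Reached (1/7) = 1. Collecting the sign flips along the way, the symbol is +1.

1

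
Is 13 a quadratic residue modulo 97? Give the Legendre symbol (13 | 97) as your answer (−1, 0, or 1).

-1

Reciprocity: 13 ≡ 1 and 97 ≡ 1 (mod 4), so (13/97) = +(97/13).
Reduce top mod 13: now compute (6/13).
Pull out 2: since 13 ≡ 5 (mod 8), (2/13) = -1.
Reciprocity: 3 ≡ 3 and 13 ≡ 1 (mod 4), so (3/13) = +(13/3).
Reduce top mod 3: now compute (1/3).
Reached (1/3) = 1. Collecting the sign flips along the way, the symbol is -1.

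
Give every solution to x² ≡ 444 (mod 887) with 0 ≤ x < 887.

Since 887 ≡ 3 (mod 4), a square root of 444 is 444^((887+1)/4) = 444^222 mod 887.
Repeated squaring: 444^2≡222, 444^4≡499, 444^8≡641, 444^16≡200, 444^32≡85, 444^64≡129, 444^128≡675 (mod 887).
444^222 = 444^(128+64+16+8+4+2) ≡ 101 (mod 887).
Check: 101² = 10201 ≡ 444 (mod 887). The two roots are 101 and 786.

101, 786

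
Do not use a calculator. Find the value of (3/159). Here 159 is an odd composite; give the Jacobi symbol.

0

Reciprocity: 3 ≡ 3 and 159 ≡ 3 (mod 4), so (3/159) = −(159/3).
Reduce top mod 3: now compute (0/3).
Top reduces to 0: gcd > 1, so the symbol is 0.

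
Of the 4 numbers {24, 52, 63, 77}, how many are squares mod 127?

(24/127) = -1 → non-residue.
(52/127) = +1 → QR.
(63/127) = -1 → non-residue.
(77/127) = -1 → non-residue.
Total quadratic residues among the 4: 1.

1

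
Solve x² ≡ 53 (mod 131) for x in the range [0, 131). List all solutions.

Since 131 ≡ 3 (mod 4), a square root of 53 is 53^((131+1)/4) = 53^33 mod 131.
Repeated squaring: 53^2≡58, 53^4≡89, 53^8≡61, 53^16≡53, 53^32≡58 (mod 131).
53^33 = 53^(32+1) ≡ 61 (mod 131).
Check: 61² = 3721 ≡ 53 (mod 131). The two roots are 61 and 70.

61, 70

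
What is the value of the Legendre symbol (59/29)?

Euler's criterion: (59/29) ≡ 1^14 (mod 29).
1^2 ≡ 1 (mod 29)
1^4 ≡ 1 (mod 29)
1^8 ≡ 1 (mod 29)
1^14 = 1^(8+4+2) ≡ 1 (mod 29).
Result is 1, so (59/29) = 1.

1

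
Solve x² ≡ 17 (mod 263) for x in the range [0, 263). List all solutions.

65, 198

Since 263 ≡ 3 (mod 4), a square root of 17 is 17^((263+1)/4) = 17^66 mod 263.
Repeated squaring: 17^2≡26, 17^4≡150, 17^8≡145, 17^16≡248, 17^32≡225, 17^64≡129 (mod 263).
17^66 = 17^(64+2) ≡ 198 (mod 263).
Check: 198² = 39204 ≡ 17 (mod 263). The two roots are 65 and 198.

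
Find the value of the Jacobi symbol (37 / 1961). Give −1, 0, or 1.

Reciprocity: 37 ≡ 1 and 1961 ≡ 1 (mod 4), so (37/1961) = +(1961/37).
Reduce top mod 37: now compute (0/37).
Top reduces to 0: gcd > 1, so the symbol is 0.

0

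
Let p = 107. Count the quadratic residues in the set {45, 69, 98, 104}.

(45/107) = -1 → non-residue.
(69/107) = +1 → QR.
(98/107) = -1 → non-residue.
(104/107) = -1 → non-residue.
Total quadratic residues among the 4: 1.

1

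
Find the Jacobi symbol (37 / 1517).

Reciprocity: 37 ≡ 1 and 1517 ≡ 1 (mod 4), so (37/1517) = +(1517/37).
Reduce top mod 37: now compute (0/37).
Top reduces to 0: gcd > 1, so the symbol is 0.

0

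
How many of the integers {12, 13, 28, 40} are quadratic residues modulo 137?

(12/137) = -1 → non-residue.
(13/137) = -1 → non-residue.
(28/137) = +1 → QR.
(40/137) = -1 → non-residue.
Total quadratic residues among the 4: 1.

1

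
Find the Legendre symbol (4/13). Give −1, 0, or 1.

Pull out 2^2: since 13 ≡ 5 (mod 8), (2/13) = -1, so (2/13)^2 = +1.
Reached (1/13) = 1. Collecting the sign flips along the way, the symbol is +1.

1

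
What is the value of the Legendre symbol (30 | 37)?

1

Pull out 2: since 37 ≡ 5 (mod 8), (2/37) = -1.
Reciprocity: 15 ≡ 3 and 37 ≡ 1 (mod 4), so (15/37) = +(37/15).
Reduce top mod 15: now compute (7/15).
Reciprocity: 7 ≡ 3 and 15 ≡ 3 (mod 4), so (7/15) = −(15/7).
Reduce top mod 7: now compute (1/7).
Reached (1/7) = 1. Collecting the sign flips along the way, the symbol is +1.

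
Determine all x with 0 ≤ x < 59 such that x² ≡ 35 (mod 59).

25, 34

Since 59 ≡ 3 (mod 4), a square root of 35 is 35^((59+1)/4) = 35^15 mod 59.
Repeated squaring: 35^2≡45, 35^4≡19, 35^8≡7 (mod 59).
35^15 = 35^(8+4+2+1) ≡ 25 (mod 59).
Check: 25² = 625 ≡ 35 (mod 59). The two roots are 25 and 34.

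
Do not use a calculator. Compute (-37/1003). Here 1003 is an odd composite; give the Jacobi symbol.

First reduce: -37 ≡ 966 (mod 1003).
Pull out 2: since 1003 ≡ 3 (mod 8), (2/1003) = -1.
Reciprocity: 483 ≡ 3 and 1003 ≡ 3 (mod 4), so (483/1003) = −(1003/483).
Reduce top mod 483: now compute (37/483).
Reciprocity: 37 ≡ 1 and 483 ≡ 3 (mod 4), so (37/483) = +(483/37).
Reduce top mod 37: now compute (2/37).
Pull out 2: since 37 ≡ 5 (mod 8), (2/37) = -1.
Reached (1/37) = 1. Collecting the sign flips along the way, the symbol is -1.

-1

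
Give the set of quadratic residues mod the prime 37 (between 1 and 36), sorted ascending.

1, 3, 4, 7, 9, 10, 11, 12, 16, 21, 25, 26, 27, 28, 30, 33, 34, 36

Square k = 1,…,18 (k and 37−k give the same square):
1²=1, 2²=4, 3²=9, 4²=16, 5²=25, 6²=36, 7²≡12, 8²≡27, 9²≡7, 10²≡26, 11²≡10, 12²≡33, 13²≡21, 14²≡11, 15²≡3, 16²≡34, 17²≡30, 18²≡28 (mod 37).
So the quadratic residues mod 37 are {1, 3, 4, 7, 9, 10, 11, 12, 16, 21, 25, 26, 27, 28, 30, 33, 34, 36}.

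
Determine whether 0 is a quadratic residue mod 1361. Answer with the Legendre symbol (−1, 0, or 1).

Top reduces to 0: gcd > 1, so the symbol is 0.

0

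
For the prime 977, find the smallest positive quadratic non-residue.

3

(2/977) = +1, so 2 is a residue.
(3/977) = −1, so 3 is the smallest positive non-residue mod 977.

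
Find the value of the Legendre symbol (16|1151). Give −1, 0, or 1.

Pull out 2^4: since 1151 ≡ 7 (mod 8), (2/1151) = +1, so (2/1151)^4 = +1.
Reached (1/1151) = 1. Collecting the sign flips along the way, the symbol is +1.

1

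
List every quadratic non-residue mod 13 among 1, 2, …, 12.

Square k = 1,…,6 (k and 13−k give the same square):
1²=1, 2²=4, 3²=9, 4²≡3, 5²≡12, 6²≡10 (mod 13).
The residues are {1, 3, 4, 9, 10, 12}; the non-residues are the remaining 6 nonzero classes.

2, 5, 6, 7, 8, 11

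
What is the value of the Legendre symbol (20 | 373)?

-1

Pull out 2^2: since 373 ≡ 5 (mod 8), (2/373) = -1, so (2/373)^2 = +1.
Reciprocity: 5 ≡ 1 and 373 ≡ 1 (mod 4), so (5/373) = +(373/5).
Reduce top mod 5: now compute (3/5).
Reciprocity: 3 ≡ 3 and 5 ≡ 1 (mod 4), so (3/5) = +(5/3).
Reduce top mod 3: now compute (2/3).
Pull out 2: since 3 ≡ 3 (mod 8), (2/3) = -1.
Reached (1/3) = 1. Collecting the sign flips along the way, the symbol is -1.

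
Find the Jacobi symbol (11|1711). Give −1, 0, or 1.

1

Reciprocity: 11 ≡ 3 and 1711 ≡ 3 (mod 4), so (11/1711) = −(1711/11).
Reduce top mod 11: now compute (6/11).
Pull out 2: since 11 ≡ 3 (mod 8), (2/11) = -1.
Reciprocity: 3 ≡ 3 and 11 ≡ 3 (mod 4), so (3/11) = −(11/3).
Reduce top mod 3: now compute (2/3).
Pull out 2: since 3 ≡ 3 (mod 8), (2/3) = -1.
Reached (1/3) = 1. Collecting the sign flips along the way, the symbol is +1.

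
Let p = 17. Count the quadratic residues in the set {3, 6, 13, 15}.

(3/17) = -1 → non-residue.
(6/17) = -1 → non-residue.
(13/17) = +1 → QR.
(15/17) = +1 → QR.
Total quadratic residues among the 4: 2.

2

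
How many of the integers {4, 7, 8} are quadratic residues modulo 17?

2

(4/17) = +1 → QR.
(7/17) = -1 → non-residue.
(8/17) = +1 → QR.
Total quadratic residues among the 3: 2.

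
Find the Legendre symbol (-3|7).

First reduce: -3 ≡ 4 (mod 7).
Pull out 2^2: since 7 ≡ 7 (mod 8), (2/7) = +1, so (2/7)^2 = +1.
Reached (1/7) = 1. Collecting the sign flips along the way, the symbol is +1.

1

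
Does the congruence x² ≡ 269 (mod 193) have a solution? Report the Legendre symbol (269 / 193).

-1

First reduce: 269 ≡ 76 (mod 193).
Pull out 2^2: since 193 ≡ 1 (mod 8), (2/193) = +1, so (2/193)^2 = +1.
Reciprocity: 19 ≡ 3 and 193 ≡ 1 (mod 4), so (19/193) = +(193/19).
Reduce top mod 19: now compute (3/19).
Reciprocity: 3 ≡ 3 and 19 ≡ 3 (mod 4), so (3/19) = −(19/3).
Reduce top mod 3: now compute (1/3).
Reached (1/3) = 1. Collecting the sign flips along the way, the symbol is -1.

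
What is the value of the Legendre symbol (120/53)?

First reduce: 120 ≡ 14 (mod 53).
Pull out 2: since 53 ≡ 5 (mod 8), (2/53) = -1.
Reciprocity: 7 ≡ 3 and 53 ≡ 1 (mod 4), so (7/53) = +(53/7).
Reduce top mod 7: now compute (4/7).
Pull out 2^2: since 7 ≡ 7 (mod 8), (2/7) = +1, so (2/7)^2 = +1.
Reached (1/7) = 1. Collecting the sign flips along the way, the symbol is -1.

-1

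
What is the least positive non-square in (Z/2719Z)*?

3

(2/2719) = +1, so 2 is a residue.
(3/2719) = −1, so 3 is the smallest positive non-residue mod 2719.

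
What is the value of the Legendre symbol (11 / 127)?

Euler's criterion: (11/127) ≡ 11^63 (mod 127).
11^2 ≡ 121 (mod 127)
11^4 ≡ 36 (mod 127)
11^8 ≡ 26 (mod 127)
11^16 ≡ 41 (mod 127)
11^32 ≡ 30 (mod 127)
11^63 = 11^(32+16+8+4+2+1) ≡ 1 (mod 127).
Result is 1, so (11/127) = 1.

1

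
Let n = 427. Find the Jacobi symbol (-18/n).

First reduce: -18 ≡ 409 (mod 427).
Reciprocity: 409 ≡ 1 and 427 ≡ 3 (mod 4), so (409/427) = +(427/409).
Reduce top mod 409: now compute (18/409).
Pull out 2: since 409 ≡ 1 (mod 8), (2/409) = +1.
Reciprocity: 9 ≡ 1 and 409 ≡ 1 (mod 4), so (9/409) = +(409/9).
Reduce top mod 9: now compute (4/9).
Pull out 2^2: since 9 ≡ 1 (mod 8), (2/9) = +1, so (2/9)^2 = +1.
Reached (1/9) = 1. Collecting the sign flips along the way, the symbol is +1.

1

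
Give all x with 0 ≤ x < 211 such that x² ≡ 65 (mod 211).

102, 109

Since 211 ≡ 3 (mod 4), a square root of 65 is 65^((211+1)/4) = 65^53 mod 211.
Repeated squaring: 65^2≡5, 65^4≡25, 65^8≡203, 65^16≡64, 65^32≡87 (mod 211).
65^53 = 65^(32+16+4+1) ≡ 109 (mod 211).
Check: 109² = 11881 ≡ 65 (mod 211). The two roots are 102 and 109.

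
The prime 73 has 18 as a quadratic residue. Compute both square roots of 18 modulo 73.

23, 50

73 ≡ 1 (mod 4), so we find a root by search.
Trying successive values, 23² = 529 ≡ 18 (mod 73). The other root is 73 − 23 = 50.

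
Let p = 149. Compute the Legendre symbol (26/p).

Pull out 2: since 149 ≡ 5 (mod 8), (2/149) = -1.
Reciprocity: 13 ≡ 1 and 149 ≡ 1 (mod 4), so (13/149) = +(149/13).
Reduce top mod 13: now compute (6/13).
Pull out 2: since 13 ≡ 5 (mod 8), (2/13) = -1.
Reciprocity: 3 ≡ 3 and 13 ≡ 1 (mod 4), so (3/13) = +(13/3).
Reduce top mod 3: now compute (1/3).
Reached (1/3) = 1. Collecting the sign flips along the way, the symbol is +1.

1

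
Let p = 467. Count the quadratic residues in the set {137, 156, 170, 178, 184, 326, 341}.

(137/467) = +1 → QR.
(156/467) = +1 → QR.
(170/467) = +1 → QR.
(178/467) = -1 → non-residue.
(184/467) = -1 → non-residue.
(326/467) = -1 → non-residue.
(341/467) = +1 → QR.
Total quadratic residues among the 7: 4.

4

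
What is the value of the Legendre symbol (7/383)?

1

Reciprocity: 7 ≡ 3 and 383 ≡ 3 (mod 4), so (7/383) = −(383/7).
Reduce top mod 7: now compute (5/7).
Reciprocity: 5 ≡ 1 and 7 ≡ 3 (mod 4), so (5/7) = +(7/5).
Reduce top mod 5: now compute (2/5).
Pull out 2: since 5 ≡ 5 (mod 8), (2/5) = -1.
Reached (1/5) = 1. Collecting the sign flips along the way, the symbol is +1.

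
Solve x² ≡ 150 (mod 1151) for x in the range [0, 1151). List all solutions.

84, 1067

Since 1151 ≡ 3 (mod 4), a square root of 150 is 150^((1151+1)/4) = 150^288 mod 1151.
Repeated squaring: 150^2≡631, 150^4≡1066, 150^8≡319, 150^16≡473, 150^32≡435, 150^64≡461, 150^128≡737, 150^256≡1048 (mod 1151).
150^288 = 150^(256+32) ≡ 84 (mod 1151).
Check: 84² = 7056 ≡ 150 (mod 1151). The two roots are 84 and 1067.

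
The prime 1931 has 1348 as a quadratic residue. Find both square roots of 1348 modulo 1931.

610, 1321

Since 1931 ≡ 3 (mod 4), a square root of 1348 is 1348^((1931+1)/4) = 1348^483 mod 1931.
Repeated squaring: 1348^2≡33, 1348^4≡1089, 1348^8≡287, 1348^16≡1267, 1348^32≡628, 1348^64≡460, 1348^128≡1121, 1348^256≡1491 (mod 1931).
1348^483 = 1348^(256+128+64+32+2+1) ≡ 610 (mod 1931).
Check: 610² = 372100 ≡ 1348 (mod 1931). The two roots are 610 and 1321.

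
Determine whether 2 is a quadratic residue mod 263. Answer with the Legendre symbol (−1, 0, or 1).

1

Euler's criterion: (2/263) ≡ 2^131 (mod 263).
2^2 ≡ 4 (mod 263)
2^4 ≡ 16 (mod 263)
2^8 ≡ 256 (mod 263)
2^16 ≡ 49 (mod 263)
2^32 ≡ 34 (mod 263)
2^64 ≡ 104 (mod 263)
2^128 ≡ 33 (mod 263)
2^131 = 2^(128+2+1) ≡ 1 (mod 263).
Result is 1, so (2/263) = 1.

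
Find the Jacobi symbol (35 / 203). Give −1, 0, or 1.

Reciprocity: 35 ≡ 3 and 203 ≡ 3 (mod 4), so (35/203) = −(203/35).
Reduce top mod 35: now compute (28/35).
Pull out 2^2: since 35 ≡ 3 (mod 8), (2/35) = -1, so (2/35)^2 = +1.
Reciprocity: 7 ≡ 3 and 35 ≡ 3 (mod 4), so (7/35) = −(35/7).
Reduce top mod 7: now compute (0/7).
Top reduces to 0: gcd > 1, so the symbol is 0.

0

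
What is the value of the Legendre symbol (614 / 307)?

0

First reduce: 614 ≡ 0 (mod 307).
Top reduces to 0: gcd > 1, so the symbol is 0.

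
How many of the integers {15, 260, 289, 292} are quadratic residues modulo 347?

(15/347) = -1 → non-residue.
(260/347) = -1 → non-residue.
(289/347) = +1 → QR.
(292/347) = +1 → QR.
Total quadratic residues among the 4: 2.

2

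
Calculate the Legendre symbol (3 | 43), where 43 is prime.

Euler's criterion: (3/43) ≡ 3^21 (mod 43).
3^2 ≡ 9 (mod 43)
3^4 ≡ 38 (mod 43)
3^8 ≡ 25 (mod 43)
3^16 ≡ 23 (mod 43)
3^21 = 3^(16+4+1) ≡ 42 (mod 43).
Result is 42 ≡ −1, so (3/43) = −1.

-1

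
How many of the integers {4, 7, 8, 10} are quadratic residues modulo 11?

1

(4/11) = +1 → QR.
(7/11) = -1 → non-residue.
(8/11) = -1 → non-residue.
(10/11) = -1 → non-residue.
Total quadratic residues among the 4: 1.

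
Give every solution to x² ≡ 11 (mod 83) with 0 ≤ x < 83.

Since 83 ≡ 3 (mod 4), a square root of 11 is 11^((83+1)/4) = 11^21 mod 83.
Repeated squaring: 11^2≡38, 11^4≡33, 11^8≡10, 11^16≡17 (mod 83).
11^21 = 11^(16+4+1) ≡ 29 (mod 83).
Check: 29² = 841 ≡ 11 (mod 83). The two roots are 29 and 54.

29, 54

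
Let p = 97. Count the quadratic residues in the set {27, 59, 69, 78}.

1

(27/97) = +1 → QR.
(59/97) = -1 → non-residue.
(69/97) = -1 → non-residue.
(78/97) = -1 → non-residue.
Total quadratic residues among the 4: 1.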